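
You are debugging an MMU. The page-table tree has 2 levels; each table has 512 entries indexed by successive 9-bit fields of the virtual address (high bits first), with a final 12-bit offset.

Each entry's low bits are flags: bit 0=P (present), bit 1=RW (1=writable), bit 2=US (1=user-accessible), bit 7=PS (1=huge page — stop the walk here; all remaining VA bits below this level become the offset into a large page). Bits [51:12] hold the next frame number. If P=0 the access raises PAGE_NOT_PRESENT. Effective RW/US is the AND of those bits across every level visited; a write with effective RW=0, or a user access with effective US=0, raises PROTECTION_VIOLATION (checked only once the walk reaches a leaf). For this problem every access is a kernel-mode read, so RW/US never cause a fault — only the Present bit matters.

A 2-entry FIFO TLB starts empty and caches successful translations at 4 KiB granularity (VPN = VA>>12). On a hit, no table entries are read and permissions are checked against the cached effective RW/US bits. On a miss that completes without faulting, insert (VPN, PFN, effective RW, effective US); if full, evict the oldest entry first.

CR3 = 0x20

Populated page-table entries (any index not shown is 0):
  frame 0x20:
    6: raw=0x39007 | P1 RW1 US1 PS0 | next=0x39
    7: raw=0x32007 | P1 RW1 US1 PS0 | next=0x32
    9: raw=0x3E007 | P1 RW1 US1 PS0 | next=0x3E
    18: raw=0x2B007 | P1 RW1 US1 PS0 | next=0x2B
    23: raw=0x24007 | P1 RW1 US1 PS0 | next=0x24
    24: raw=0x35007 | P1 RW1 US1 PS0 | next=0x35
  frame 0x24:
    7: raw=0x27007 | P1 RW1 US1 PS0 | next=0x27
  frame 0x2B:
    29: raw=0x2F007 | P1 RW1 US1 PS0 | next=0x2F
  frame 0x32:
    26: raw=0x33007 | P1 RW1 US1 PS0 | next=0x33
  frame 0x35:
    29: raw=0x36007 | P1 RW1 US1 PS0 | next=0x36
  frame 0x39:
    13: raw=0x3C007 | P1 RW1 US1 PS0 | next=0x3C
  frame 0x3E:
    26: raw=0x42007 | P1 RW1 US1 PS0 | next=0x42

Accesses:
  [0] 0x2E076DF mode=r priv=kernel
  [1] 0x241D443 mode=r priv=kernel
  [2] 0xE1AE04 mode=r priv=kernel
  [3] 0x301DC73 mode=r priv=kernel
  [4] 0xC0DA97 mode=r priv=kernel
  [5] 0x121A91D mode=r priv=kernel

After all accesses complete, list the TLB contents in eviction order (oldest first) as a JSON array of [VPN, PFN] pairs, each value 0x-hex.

Per-access translation:
#0 VA=0x2E076DF (r,kernel):
  [0] read 0x20 idx=23: raw=0x24007 flags P=1 W=1 U=1 S=0
  [1] read 0x24 idx=7: raw=0x27007 flags P=1 W=1 U=1 S=0
  ✓ 0x276DF  — 2 lookups
#1 VA=0x241D443 (r,kernel):
  [0] read 0x20 idx=18: raw=0x2B007 flags P=1 W=1 U=1 S=0
  [1] read 0x2B idx=29: raw=0x2F007 flags P=1 W=1 U=1 S=0
  ✓ 0x2F443  — 2 lookups
#2 VA=0xE1AE04 (r,kernel):
  [0] read 0x20 idx=7: raw=0x32007 flags P=1 W=1 U=1 S=0
  [1] read 0x32 idx=26: raw=0x33007 flags P=1 W=1 U=1 S=0
  ✓ 0x33E04  — 2 lookups
#3 VA=0x301DC73 (r,kernel):
  [0] read 0x20 idx=24: raw=0x35007 flags P=1 W=1 U=1 S=0
  [1] read 0x35 idx=29: raw=0x36007 flags P=1 W=1 U=1 S=0
  ✓ 0x36C73  — 2 lookups
#4 VA=0xC0DA97 (r,kernel):
  [0] read 0x20 idx=6: raw=0x39007 flags P=1 W=1 U=1 S=0
  [1] read 0x39 idx=13: raw=0x3C007 flags P=1 W=1 U=1 S=0
  ✓ 0x3CA97  — 2 lookups
#5 VA=0x121A91D (r,kernel):
  [0] read 0x20 idx=9: raw=0x3E007 flags P=1 W=1 U=1 S=0
  [1] read 0x3E idx=26: raw=0x42007 flags P=1 W=1 U=1 S=0
  ✓ 0x4291D  — 2 lookups

TLB: [["0xC0D", "0x3C"], ["0x121A", "0x42"]]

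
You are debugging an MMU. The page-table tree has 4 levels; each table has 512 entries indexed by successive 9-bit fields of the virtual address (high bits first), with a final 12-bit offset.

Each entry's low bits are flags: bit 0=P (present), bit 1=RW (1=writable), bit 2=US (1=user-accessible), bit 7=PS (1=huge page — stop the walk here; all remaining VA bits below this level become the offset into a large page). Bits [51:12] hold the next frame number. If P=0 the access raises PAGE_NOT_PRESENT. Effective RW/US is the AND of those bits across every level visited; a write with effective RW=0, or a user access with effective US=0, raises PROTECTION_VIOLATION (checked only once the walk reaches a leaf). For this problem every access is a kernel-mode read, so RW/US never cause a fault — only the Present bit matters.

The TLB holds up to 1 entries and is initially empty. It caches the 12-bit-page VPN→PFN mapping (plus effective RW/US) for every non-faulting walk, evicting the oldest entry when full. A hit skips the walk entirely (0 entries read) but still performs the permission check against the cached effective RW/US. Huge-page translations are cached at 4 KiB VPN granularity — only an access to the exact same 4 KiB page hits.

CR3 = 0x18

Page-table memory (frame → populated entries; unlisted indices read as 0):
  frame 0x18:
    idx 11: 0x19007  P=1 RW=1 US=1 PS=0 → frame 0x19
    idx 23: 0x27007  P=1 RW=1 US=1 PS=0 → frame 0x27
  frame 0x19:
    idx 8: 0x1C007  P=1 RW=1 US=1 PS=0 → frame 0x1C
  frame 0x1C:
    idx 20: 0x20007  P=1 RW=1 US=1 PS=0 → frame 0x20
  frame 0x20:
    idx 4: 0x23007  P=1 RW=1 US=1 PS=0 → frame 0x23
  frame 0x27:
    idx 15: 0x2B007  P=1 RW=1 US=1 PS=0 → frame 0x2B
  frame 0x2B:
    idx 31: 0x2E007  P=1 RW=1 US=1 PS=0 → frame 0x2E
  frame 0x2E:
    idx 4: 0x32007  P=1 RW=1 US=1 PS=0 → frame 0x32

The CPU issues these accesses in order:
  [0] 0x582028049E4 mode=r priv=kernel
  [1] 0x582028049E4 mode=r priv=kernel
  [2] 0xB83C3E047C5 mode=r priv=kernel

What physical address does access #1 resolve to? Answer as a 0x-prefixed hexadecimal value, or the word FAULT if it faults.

Walk each access:
#0 VA=0x582028049E4 (r,kernel):
  lvl0: tbl 0x18, slot 11 ⇒ 0x19007 (P1/RW1/US1/PS0)
  lvl1: tbl 0x19, slot 8 ⇒ 0x1C007 (P1/RW1/US1/PS0)
  lvl2: tbl 0x1C, slot 20 ⇒ 0x20007 (P1/RW1/US1/PS0)
  lvl3: tbl 0x20, slot 4 ⇒ 0x23007 (P1/RW1/US1/PS0)
  → PA=0x239E4  (4 entries read)
#1 VA=0x582028049E4 (r,kernel):
  TLB hit vpn=0x58202804 → PA=0x239E4
#2 VA=0xB83C3E047C5 (r,kernel):
  lvl0: tbl 0x18, slot 23 ⇒ 0x27007 (P1/RW1/US1/PS0)
  lvl1: tbl 0x27, slot 15 ⇒ 0x2B007 (P1/RW1/US1/PS0)
  lvl2: tbl 0x2B, slot 31 ⇒ 0x2E007 (P1/RW1/US1/PS0)
  lvl3: tbl 0x2E, slot 4 ⇒ 0x32007 (P1/RW1/US1/PS0)
  → PA=0x327C5  (4 entries read)

Access #1 PA: 0x239E4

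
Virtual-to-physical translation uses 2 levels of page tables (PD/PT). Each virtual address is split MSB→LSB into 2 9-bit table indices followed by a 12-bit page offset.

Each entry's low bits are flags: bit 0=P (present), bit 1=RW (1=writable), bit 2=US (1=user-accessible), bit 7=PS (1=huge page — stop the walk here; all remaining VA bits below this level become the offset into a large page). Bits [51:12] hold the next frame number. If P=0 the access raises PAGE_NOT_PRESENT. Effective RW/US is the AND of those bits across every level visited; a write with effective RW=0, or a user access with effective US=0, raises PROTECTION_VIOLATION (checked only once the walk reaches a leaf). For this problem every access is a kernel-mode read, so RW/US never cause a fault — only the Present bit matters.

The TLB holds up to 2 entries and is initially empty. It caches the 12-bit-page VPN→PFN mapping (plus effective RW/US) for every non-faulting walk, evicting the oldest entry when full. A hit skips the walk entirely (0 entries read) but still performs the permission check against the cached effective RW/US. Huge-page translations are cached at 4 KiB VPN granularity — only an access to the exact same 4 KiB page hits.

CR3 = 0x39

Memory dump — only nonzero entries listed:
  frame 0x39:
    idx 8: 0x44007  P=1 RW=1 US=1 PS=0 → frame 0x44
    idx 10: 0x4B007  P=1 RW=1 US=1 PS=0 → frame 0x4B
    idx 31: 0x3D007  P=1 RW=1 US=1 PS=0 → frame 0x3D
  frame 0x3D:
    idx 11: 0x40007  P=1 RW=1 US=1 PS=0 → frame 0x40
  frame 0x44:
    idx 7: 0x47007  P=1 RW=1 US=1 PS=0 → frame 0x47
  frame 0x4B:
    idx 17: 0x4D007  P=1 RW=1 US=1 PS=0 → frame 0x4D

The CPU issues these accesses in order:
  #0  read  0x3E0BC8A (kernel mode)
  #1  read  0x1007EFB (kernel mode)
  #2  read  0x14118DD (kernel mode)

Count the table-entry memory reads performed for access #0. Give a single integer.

Trace:
#0 VA=0x3E0BC8A (r,kernel):
  lvl0: tbl 0x39, slot 31 ⇒ 0x3D007 (P1/RW1/US1/PS0)
  lvl1: tbl 0x3D, slot 11 ⇒ 0x40007 (P1/RW1/US1/PS0)
  ⇒ phys 0x40C8A  [2 reads]
#1 VA=0x1007EFB (r,kernel):
  lvl0: tbl 0x39, slot 8 ⇒ 0x44007 (P1/RW1/US1/PS0)
  lvl1: tbl 0x44, slot 7 ⇒ 0x47007 (P1/RW1/US1/PS0)
  ⇒ phys 0x47EFB  [2 reads]
#2 VA=0x14118DD (r,kernel):
  lvl0: tbl 0x39, slot 10 ⇒ 0x4B007 (P1/RW1/US1/PS0)
  lvl1: tbl 0x4B, slot 17 ⇒ 0x4D007 (P1/RW1/US1/PS0)
  ⇒ phys 0x4D8DD  [2 reads]

Entries read for #0: 2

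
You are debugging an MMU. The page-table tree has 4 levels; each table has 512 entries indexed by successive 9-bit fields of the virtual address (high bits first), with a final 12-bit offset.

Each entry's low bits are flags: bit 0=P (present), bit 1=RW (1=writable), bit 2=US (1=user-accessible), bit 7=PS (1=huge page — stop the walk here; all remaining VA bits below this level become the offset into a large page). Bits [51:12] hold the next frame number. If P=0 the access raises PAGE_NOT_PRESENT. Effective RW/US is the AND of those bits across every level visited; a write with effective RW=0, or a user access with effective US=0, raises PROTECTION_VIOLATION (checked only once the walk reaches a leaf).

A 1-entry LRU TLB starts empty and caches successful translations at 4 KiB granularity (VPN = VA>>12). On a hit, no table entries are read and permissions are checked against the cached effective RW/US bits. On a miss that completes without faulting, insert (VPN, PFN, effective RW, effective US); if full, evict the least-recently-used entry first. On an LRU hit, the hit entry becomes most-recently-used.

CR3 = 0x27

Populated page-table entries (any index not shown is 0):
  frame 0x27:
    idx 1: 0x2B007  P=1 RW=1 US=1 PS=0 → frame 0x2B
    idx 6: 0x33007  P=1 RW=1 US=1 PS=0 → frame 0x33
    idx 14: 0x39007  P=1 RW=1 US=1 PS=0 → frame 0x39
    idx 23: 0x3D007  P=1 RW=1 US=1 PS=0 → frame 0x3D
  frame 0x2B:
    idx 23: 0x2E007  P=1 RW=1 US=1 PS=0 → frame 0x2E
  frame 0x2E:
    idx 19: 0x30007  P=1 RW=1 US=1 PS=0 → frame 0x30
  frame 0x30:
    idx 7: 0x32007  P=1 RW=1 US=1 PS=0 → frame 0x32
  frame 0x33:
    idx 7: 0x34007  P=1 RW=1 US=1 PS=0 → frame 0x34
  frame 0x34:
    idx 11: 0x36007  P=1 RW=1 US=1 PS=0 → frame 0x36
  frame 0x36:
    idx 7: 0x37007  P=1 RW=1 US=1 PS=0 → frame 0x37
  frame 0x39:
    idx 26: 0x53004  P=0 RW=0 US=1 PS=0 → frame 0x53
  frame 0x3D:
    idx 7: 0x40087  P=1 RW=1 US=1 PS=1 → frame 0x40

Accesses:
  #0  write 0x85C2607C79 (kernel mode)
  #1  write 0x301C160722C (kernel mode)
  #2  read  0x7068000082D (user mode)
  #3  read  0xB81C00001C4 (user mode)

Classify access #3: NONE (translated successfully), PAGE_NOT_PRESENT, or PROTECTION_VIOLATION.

Per-access translation:
#0 VA=0x85C2607C79 (w,kernel):
  L0: frame=0x27 idx=1 entry=0x2B007 [P=1 RW=1 US=1 PS=0]
  L1: frame=0x2B idx=23 entry=0x2E007 [P=1 RW=1 US=1 PS=0]
  L2: frame=0x2E idx=19 entry=0x30007 [P=1 RW=1 US=1 PS=0]
  L3: frame=0x30 idx=7 entry=0x32007 [P=1 RW=1 US=1 PS=0]
  ✓ 0x32C79  — 4 lookups
#1 VA=0x301C160722C (w,kernel):
  L0: frame=0x27 idx=6 entry=0x33007 [P=1 RW=1 US=1 PS=0]
  L1: frame=0x33 idx=7 entry=0x34007 [P=1 RW=1 US=1 PS=0]
  L2: frame=0x34 idx=11 entry=0x36007 [P=1 RW=1 US=1 PS=0]
  L3: frame=0x36 idx=7 entry=0x37007 [P=1 RW=1 US=1 PS=0]
  ✓ 0x3722C  — 4 lookups
#2 VA=0x7068000082D (r,user):
  L0: frame=0x27 idx=14 entry=0x39007 [P=1 RW=1 US=1 PS=0]
  L1: frame=0x39 idx=26 entry=0x53004 [P=0 RW=0 US=1 PS=0]
  → PAGE_NOT_PRESENT  (2 entries read)
#3 VA=0xB81C00001C4 (r,user):
  L0: frame=0x27 idx=23 entry=0x3D007 [P=1 RW=1 US=1 PS=0]
  L1: frame=0x3D idx=7 entry=0x40087 [P=1 RW=1 US=1 PS=1]
  ✓ 0x401C4 (huge @L1)  — 2 lookups

Access #3 fault: NONE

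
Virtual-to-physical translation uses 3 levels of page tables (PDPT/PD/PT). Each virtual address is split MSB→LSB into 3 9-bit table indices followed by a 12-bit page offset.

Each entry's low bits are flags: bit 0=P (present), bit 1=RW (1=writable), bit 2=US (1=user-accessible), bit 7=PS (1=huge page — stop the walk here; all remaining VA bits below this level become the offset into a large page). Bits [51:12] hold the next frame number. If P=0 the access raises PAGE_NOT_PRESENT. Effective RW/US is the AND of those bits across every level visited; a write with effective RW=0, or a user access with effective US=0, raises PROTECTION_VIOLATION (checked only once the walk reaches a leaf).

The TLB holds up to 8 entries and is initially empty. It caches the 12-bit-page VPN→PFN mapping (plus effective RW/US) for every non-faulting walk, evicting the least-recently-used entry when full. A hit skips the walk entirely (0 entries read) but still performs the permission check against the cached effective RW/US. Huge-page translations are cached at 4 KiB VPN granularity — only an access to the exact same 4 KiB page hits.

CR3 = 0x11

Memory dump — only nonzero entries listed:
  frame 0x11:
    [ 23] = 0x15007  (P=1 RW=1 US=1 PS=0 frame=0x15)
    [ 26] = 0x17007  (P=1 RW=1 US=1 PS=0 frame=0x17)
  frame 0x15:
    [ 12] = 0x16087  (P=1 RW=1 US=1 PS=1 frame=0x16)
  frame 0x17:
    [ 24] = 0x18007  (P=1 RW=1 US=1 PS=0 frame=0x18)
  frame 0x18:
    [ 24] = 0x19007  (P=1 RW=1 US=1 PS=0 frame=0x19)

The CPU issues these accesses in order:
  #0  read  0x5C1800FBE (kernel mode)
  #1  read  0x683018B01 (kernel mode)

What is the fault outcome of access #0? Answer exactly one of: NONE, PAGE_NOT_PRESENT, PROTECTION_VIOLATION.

Trace:
#0 VA=0x5C1800FBE (r,kernel):
  L0: frame=0x11 idx=23 entry=0x15007 [P=1 RW=1 US=1 PS=0]
  L1: frame=0x15 idx=12 entry=0x16087 [P=1 RW=1 US=1 PS=1]
  ✓ 0x16FBE (huge @L1)  — 2 lookups
#1 VA=0x683018B01 (r,kernel):
  L0: frame=0x11 idx=26 entry=0x17007 [P=1 RW=1 US=1 PS=0]
  L1: frame=0x17 idx=24 entry=0x18007 [P=1 RW=1 US=1 PS=0]
  L2: frame=0x18 idx=24 entry=0x19007 [P=1 RW=1 US=1 PS=0]
  ✓ 0x19B01  — 3 lookups

Access #0 fault: NONE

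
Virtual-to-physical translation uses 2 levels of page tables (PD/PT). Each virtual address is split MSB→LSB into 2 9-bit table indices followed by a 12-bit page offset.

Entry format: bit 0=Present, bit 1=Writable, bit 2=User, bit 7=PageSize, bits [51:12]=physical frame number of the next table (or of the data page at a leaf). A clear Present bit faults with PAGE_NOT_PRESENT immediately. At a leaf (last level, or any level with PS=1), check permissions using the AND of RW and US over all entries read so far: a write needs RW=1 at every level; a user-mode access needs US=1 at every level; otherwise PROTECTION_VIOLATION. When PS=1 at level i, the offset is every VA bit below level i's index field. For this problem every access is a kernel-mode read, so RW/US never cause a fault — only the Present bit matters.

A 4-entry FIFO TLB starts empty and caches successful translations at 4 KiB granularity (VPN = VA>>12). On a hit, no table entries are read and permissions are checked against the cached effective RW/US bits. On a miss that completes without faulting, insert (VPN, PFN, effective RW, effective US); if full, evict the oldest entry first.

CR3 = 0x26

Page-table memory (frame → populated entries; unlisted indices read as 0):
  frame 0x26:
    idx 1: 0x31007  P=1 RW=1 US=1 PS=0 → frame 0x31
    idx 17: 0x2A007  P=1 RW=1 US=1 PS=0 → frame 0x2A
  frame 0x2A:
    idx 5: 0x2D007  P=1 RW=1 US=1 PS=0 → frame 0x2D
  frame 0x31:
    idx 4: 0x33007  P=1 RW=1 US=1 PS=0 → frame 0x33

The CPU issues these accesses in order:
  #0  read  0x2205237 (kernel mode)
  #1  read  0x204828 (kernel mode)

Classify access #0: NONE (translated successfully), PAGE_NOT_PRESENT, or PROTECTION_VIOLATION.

Walk each access:
#0 VA=0x2205237 (r,kernel):
  lvl0: tbl 0x26, slot 17 ⇒ 0x2A007 (P1/RW1/US1/PS0)
  lvl1: tbl 0x2A, slot 5 ⇒ 0x2D007 (P1/RW1/US1/PS0)
  ⇒ phys 0x2D237  [2 reads]
#1 VA=0x204828 (r,kernel):
  lvl0: tbl 0x26, slot 1 ⇒ 0x31007 (P1/RW1/US1/PS0)
  lvl1: tbl 0x31, slot 4 ⇒ 0x33007 (P1/RW1/US1/PS0)
  ⇒ phys 0x33828  [2 reads]

Access #0 fault: NONE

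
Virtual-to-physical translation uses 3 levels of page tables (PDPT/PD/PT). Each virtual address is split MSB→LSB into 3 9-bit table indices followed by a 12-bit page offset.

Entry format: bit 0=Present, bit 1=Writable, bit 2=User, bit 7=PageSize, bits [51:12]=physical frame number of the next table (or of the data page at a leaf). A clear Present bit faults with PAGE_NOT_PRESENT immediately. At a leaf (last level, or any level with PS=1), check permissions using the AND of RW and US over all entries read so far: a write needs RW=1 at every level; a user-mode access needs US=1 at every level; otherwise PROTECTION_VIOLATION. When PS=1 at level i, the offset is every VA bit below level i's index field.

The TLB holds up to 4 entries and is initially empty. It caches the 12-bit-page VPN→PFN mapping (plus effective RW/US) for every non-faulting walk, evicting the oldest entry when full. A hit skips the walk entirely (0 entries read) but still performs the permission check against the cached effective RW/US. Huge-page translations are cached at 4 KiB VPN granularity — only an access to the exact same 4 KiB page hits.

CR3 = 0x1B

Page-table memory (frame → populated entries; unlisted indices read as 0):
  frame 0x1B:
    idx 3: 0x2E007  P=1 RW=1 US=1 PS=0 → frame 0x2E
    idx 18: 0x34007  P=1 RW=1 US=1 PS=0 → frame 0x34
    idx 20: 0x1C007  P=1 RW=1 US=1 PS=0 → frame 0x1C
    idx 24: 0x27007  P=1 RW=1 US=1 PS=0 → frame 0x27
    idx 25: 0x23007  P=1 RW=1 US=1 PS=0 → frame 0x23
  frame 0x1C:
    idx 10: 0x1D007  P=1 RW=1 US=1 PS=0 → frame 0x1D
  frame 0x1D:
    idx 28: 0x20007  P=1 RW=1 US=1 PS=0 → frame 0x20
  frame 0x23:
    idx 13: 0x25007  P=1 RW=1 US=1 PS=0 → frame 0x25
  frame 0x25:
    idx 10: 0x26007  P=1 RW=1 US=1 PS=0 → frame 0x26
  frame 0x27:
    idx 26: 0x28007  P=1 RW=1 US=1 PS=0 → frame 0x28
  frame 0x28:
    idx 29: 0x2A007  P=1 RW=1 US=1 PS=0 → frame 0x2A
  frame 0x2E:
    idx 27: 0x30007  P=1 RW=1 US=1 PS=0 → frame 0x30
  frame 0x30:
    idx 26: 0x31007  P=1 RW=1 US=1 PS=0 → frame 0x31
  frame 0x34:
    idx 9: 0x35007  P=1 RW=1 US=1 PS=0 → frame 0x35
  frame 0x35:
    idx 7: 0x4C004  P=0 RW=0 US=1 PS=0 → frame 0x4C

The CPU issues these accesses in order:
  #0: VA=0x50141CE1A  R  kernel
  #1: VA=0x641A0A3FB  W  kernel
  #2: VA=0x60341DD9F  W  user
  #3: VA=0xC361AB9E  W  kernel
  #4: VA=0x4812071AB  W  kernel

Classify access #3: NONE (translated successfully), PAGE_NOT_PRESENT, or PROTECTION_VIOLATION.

Per-access translation:
#0 VA=0x50141CE1A (r,kernel):
  lvl0: tbl 0x1B, slot 20 ⇒ 0x1C007 (P1/RW1/US1/PS0)
  lvl1: tbl 0x1C, slot 10 ⇒ 0x1D007 (P1/RW1/US1/PS0)
  lvl2: tbl 0x1D, slot 28 ⇒ 0x20007 (P1/RW1/US1/PS0)
  ⇒ phys 0x20E1A  [3 reads]
#1 VA=0x641A0A3FB (w,kernel):
  lvl0: tbl 0x1B, slot 25 ⇒ 0x23007 (P1/RW1/US1/PS0)
  lvl1: tbl 0x23, slot 13 ⇒ 0x25007 (P1/RW1/US1/PS0)
  lvl2: tbl 0x25, slot 10 ⇒ 0x26007 (P1/RW1/US1/PS0)
  ⇒ phys 0x263FB  [3 reads]
#2 VA=0x60341DD9F (w,user):
  lvl0: tbl 0x1B, slot 24 ⇒ 0x27007 (P1/RW1/US1/PS0)
  lvl1: tbl 0x27, slot 26 ⇒ 0x28007 (P1/RW1/US1/PS0)
  lvl2: tbl 0x28, slot 29 ⇒ 0x2A007 (P1/RW1/US1/PS0)
  ⇒ phys 0x2AD9F  [3 reads]
#3 VA=0xC361AB9E (w,kernel):
  lvl0: tbl 0x1B, slot 3 ⇒ 0x2E007 (P1/RW1/US1/PS0)
  lvl1: tbl 0x2E, slot 27 ⇒ 0x30007 (P1/RW1/US1/PS0)
  lvl2: tbl 0x30, slot 26 ⇒ 0x31007 (P1/RW1/US1/PS0)
  ⇒ phys 0x31B9E  [3 reads]
#4 VA=0x4812071AB (w,kernel):
  lvl0: tbl 0x1B, slot 18 ⇒ 0x34007 (P1/RW1/US1/PS0)
  lvl1: tbl 0x34, slot 9 ⇒ 0x35007 (P1/RW1/US1/PS0)
  lvl2: tbl 0x35, slot 7 ⇒ 0x4C004 (P0/RW0/US1/PS0)
  ✗ PAGE_NOT_PRESENT  [3 reads]

Access #3 fault: NONE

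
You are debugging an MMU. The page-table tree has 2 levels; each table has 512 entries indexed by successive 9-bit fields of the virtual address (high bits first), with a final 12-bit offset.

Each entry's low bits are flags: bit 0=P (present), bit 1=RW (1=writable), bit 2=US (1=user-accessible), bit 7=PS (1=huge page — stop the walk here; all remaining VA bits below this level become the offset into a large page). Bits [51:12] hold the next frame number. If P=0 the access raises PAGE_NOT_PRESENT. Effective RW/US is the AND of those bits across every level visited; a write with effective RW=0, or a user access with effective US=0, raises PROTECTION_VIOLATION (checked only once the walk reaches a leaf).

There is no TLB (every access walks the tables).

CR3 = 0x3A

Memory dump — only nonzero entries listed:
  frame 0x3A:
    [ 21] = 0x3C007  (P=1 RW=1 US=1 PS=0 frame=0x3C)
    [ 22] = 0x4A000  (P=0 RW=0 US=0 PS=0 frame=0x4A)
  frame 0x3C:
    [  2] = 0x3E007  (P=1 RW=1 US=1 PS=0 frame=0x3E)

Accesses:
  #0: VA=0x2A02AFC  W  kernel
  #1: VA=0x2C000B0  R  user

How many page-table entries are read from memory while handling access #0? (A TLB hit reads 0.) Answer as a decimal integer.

Walk each access:
#0 VA=0x2A02AFC (w,kernel):
  L0 @0x3A[21] → 0x3C007  P=1,RW=1,US=1,PS=0
  L1 @0x3C[2] → 0x3E007  P=1,RW=1,US=1,PS=0
  ✓ 0x3EAFC  — 2 lookups
#1 VA=0x2C000B0 (r,user):
  L0 @0x3A[22] → 0x4A000  P=0,RW=0,US=0,PS=0
  ✗ PAGE_NOT_PRESENT  [1 reads]

Entries read for #0: 2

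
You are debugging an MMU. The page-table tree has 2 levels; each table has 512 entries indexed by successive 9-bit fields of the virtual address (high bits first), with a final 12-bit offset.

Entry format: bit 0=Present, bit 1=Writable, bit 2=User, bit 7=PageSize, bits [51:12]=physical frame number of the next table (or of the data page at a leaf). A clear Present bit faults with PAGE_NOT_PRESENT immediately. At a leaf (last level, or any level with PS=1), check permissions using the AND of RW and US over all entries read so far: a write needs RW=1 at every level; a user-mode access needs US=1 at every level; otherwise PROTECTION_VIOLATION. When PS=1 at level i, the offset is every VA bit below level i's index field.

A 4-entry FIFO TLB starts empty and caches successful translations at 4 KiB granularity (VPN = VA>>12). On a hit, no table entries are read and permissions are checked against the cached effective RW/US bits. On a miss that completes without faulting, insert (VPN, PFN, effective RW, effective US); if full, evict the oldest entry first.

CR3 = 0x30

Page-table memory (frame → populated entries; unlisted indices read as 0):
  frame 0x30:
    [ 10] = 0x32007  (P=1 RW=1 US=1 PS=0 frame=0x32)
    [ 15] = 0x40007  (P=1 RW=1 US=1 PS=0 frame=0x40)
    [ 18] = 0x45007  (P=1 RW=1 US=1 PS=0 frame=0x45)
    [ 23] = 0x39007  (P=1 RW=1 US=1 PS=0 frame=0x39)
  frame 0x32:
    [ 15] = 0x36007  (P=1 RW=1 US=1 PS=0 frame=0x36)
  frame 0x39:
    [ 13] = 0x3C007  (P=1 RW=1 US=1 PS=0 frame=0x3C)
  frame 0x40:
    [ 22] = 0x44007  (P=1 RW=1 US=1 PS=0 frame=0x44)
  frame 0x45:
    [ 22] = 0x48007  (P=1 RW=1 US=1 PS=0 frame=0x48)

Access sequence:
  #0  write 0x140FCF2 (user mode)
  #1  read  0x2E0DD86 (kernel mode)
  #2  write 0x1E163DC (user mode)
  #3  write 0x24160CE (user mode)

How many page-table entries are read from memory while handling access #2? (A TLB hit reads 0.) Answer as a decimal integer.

Trace:
#0 VA=0x140FCF2 (w,user):
  [0] read 0x30 idx=10: raw=0x32007 flags P=1 W=1 U=1 S=0
  [1] read 0x32 idx=15: raw=0x36007 flags P=1 W=1 U=1 S=0
  ✓ 0x36CF2  — 2 lookups
#1 VA=0x2E0DD86 (r,kernel):
  [0] read 0x30 idx=23: raw=0x39007 flags P=1 W=1 U=1 S=0
  [1] read 0x39 idx=13: raw=0x3C007 flags P=1 W=1 U=1 S=0
  ✓ 0x3CD86  — 2 lookups
#2 VA=0x1E163DC (w,user):
  [0] read 0x30 idx=15: raw=0x40007 flags P=1 W=1 U=1 S=0
  [1] read 0x40 idx=22: raw=0x44007 flags P=1 W=1 U=1 S=0
  ✓ 0x443DC  — 2 lookups
#3 VA=0x24160CE (w,user):
  [0] read 0x30 idx=18: raw=0x45007 flags P=1 W=1 U=1 S=0
  [1] read 0x45 idx=22: raw=0x48007 flags P=1 W=1 U=1 S=0
  ✓ 0x480CE  — 2 lookups

Entries read for #2: 2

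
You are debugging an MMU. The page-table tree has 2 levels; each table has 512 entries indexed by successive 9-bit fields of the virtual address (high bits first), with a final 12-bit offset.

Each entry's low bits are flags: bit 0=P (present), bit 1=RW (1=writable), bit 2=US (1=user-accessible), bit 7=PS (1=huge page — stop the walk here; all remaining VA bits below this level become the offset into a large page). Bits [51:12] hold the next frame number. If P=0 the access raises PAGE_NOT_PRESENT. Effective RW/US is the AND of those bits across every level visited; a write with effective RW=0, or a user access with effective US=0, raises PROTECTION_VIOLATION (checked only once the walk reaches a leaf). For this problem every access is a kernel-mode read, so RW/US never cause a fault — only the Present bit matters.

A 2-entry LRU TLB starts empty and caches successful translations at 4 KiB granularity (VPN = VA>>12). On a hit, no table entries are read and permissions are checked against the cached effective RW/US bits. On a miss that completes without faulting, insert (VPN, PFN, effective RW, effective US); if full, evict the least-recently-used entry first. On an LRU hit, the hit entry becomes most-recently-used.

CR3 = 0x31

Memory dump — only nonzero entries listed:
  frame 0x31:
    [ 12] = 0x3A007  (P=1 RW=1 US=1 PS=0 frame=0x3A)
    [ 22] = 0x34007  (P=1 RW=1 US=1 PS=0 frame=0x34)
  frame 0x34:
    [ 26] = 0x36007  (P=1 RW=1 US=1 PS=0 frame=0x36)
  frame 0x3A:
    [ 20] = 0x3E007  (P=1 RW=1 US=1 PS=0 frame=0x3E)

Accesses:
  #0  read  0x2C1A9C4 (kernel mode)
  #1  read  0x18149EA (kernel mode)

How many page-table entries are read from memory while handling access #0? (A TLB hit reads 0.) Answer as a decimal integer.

Per-access translation:
#0 VA=0x2C1A9C4 (r,kernel):
  L0 @0x31[22] → 0x34007  P=1,RW=1,US=1,PS=0
  L1 @0x34[26] → 0x36007  P=1,RW=1,US=1,PS=0
  ⇒ phys 0x369C4  [2 reads]
#1 VA=0x18149EA (r,kernel):
  L0 @0x31[12] → 0x3A007  P=1,RW=1,US=1,PS=0
  L1 @0x3A[20] → 0x3E007  P=1,RW=1,US=1,PS=0
  ⇒ phys 0x3E9EA  [2 reads]

Entries read for #0: 2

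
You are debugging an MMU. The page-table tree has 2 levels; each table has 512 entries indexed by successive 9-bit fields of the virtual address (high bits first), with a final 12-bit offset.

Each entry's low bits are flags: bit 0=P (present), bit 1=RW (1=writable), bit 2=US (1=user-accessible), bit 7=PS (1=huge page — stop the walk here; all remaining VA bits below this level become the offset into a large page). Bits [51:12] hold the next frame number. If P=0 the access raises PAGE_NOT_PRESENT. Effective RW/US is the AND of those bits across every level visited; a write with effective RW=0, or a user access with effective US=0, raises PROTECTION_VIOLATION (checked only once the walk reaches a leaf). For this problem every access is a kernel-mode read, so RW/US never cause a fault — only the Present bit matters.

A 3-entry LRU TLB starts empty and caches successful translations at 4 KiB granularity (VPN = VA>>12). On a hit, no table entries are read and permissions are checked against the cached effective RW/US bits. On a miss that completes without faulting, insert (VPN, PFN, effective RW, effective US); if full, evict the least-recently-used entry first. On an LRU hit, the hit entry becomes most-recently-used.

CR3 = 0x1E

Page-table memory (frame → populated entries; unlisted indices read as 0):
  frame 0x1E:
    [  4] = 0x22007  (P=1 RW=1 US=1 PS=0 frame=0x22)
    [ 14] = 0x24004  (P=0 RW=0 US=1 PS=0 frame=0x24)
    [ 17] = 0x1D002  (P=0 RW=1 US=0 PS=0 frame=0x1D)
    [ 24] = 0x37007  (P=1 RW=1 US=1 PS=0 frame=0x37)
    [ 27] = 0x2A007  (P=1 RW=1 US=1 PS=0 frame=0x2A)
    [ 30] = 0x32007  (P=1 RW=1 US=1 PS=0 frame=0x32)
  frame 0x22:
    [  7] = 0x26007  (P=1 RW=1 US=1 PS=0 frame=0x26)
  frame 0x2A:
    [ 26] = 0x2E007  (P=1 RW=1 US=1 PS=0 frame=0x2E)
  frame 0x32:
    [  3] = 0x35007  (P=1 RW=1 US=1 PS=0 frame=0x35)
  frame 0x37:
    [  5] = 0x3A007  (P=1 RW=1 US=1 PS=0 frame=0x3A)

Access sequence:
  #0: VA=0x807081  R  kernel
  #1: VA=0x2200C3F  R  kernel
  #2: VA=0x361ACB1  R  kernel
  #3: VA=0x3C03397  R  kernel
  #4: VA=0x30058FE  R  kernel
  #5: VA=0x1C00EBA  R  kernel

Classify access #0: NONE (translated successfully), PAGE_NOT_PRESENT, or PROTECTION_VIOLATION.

Trace:
#0 VA=0x807081 (r,kernel):
  L0: frame=0x1E idx=4 entry=0x22007 [P=1 RW=1 US=1 PS=0]
  L1: frame=0x22 idx=7 entry=0x26007 [P=1 RW=1 US=1 PS=0]
  ✓ 0x26081  — 2 lookups
#1 VA=0x2200C3F (r,kernel):
  L0: frame=0x1E idx=17 entry=0x1D002 [P=0 RW=1 US=0 PS=0]
  ⇒ fault: PAGE_NOT_PRESENT  — 1 lookups
#2 VA=0x361ACB1 (r,kernel):
  L0: frame=0x1E idx=27 entry=0x2A007 [P=1 RW=1 US=1 PS=0]
  L1: frame=0x2A idx=26 entry=0x2E007 [P=1 RW=1 US=1 PS=0]
  ✓ 0x2ECB1  — 2 lookups
#3 VA=0x3C03397 (r,kernel):
  L0: frame=0x1E idx=30 entry=0x32007 [P=1 RW=1 US=1 PS=0]
  L1: frame=0x32 idx=3 entry=0x35007 [P=1 RW=1 US=1 PS=0]
  ✓ 0x35397  — 2 lookups
#4 VA=0x30058FE (r,kernel):
  L0: frame=0x1E idx=24 entry=0x37007 [P=1 RW=1 US=1 PS=0]
  L1: frame=0x37 idx=5 entry=0x3A007 [P=1 RW=1 US=1 PS=0]
  ✓ 0x3A8FE  — 2 lookups
#5 VA=0x1C00EBA (r,kernel):
  L0: frame=0x1E idx=14 entry=0x24004 [P=0 RW=0 US=1 PS=0]
  ⇒ fault: PAGE_NOT_PRESENT  — 1 lookups

Access #0 fault: NONE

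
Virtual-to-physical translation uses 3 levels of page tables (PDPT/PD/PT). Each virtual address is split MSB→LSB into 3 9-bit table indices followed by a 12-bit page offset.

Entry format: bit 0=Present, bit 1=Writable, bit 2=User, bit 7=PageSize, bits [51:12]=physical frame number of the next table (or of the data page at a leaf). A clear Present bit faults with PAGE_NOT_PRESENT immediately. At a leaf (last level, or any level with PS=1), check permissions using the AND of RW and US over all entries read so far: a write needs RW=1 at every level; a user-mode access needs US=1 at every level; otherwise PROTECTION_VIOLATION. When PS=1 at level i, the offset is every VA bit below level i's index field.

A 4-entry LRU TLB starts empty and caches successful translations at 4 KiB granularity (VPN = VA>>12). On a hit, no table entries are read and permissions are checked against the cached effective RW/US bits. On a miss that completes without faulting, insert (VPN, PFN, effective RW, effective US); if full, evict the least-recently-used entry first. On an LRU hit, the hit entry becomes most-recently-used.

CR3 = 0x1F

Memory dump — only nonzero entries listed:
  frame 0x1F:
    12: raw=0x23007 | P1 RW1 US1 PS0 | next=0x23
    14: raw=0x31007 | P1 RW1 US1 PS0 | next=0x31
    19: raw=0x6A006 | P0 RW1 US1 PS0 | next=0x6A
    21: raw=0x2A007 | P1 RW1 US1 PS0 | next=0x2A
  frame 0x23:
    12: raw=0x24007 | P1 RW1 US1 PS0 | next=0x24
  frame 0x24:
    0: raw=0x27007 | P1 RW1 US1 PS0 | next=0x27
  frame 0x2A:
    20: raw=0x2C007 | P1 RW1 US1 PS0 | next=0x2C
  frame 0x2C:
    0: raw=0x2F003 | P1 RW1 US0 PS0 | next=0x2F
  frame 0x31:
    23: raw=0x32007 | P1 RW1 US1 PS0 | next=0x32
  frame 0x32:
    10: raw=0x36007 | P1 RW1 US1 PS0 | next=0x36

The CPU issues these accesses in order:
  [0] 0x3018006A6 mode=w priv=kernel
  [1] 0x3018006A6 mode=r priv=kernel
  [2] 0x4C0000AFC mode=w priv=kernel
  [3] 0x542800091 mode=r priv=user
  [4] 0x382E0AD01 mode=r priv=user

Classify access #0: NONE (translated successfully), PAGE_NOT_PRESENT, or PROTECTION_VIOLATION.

Trace:
#0 VA=0x3018006A6 (w,kernel):
  lvl0: tbl 0x1F, slot 12 ⇒ 0x23007 (P1/RW1/US1/PS0)
  lvl1: tbl 0x23, slot 12 ⇒ 0x24007 (P1/RW1/US1/PS0)
  lvl2: tbl 0x24, slot 0 ⇒ 0x27007 (P1/RW1/US1/PS0)
  ✓ 0x276A6  — 3 lookups
#1 VA=0x3018006A6 (r,kernel):
  TLB hit vpn=0x301800 → PA=0x276A6
#2 VA=0x4C0000AFC (w,kernel):
  lvl0: tbl 0x1F, slot 19 ⇒ 0x6A006 (P0/RW1/US1/PS0)
  ⇒ fault: PAGE_NOT_PRESENT  — 1 lookups
#3 VA=0x542800091 (r,user):
  lvl0: tbl 0x1F, slot 21 ⇒ 0x2A007 (P1/RW1/US1/PS0)
  lvl1: tbl 0x2A, slot 20 ⇒ 0x2C007 (P1/RW1/US1/PS0)
  lvl2: tbl 0x2C, slot 0 ⇒ 0x2F003 (P1/RW1/US0/PS0)
  ⇒ fault: PROTECTION_VIOLATION  — 3 lookups
#4 VA=0x382E0AD01 (r,user):
  lvl0: tbl 0x1F, slot 14 ⇒ 0x31007 (P1/RW1/US1/PS0)
  lvl1: tbl 0x31, slot 23 ⇒ 0x32007 (P1/RW1/US1/PS0)
  lvl2: tbl 0x32, slot 10 ⇒ 0x36007 (P1/RW1/US1/PS0)
  ✓ 0x36D01  — 3 lookups

Access #0 fault: NONE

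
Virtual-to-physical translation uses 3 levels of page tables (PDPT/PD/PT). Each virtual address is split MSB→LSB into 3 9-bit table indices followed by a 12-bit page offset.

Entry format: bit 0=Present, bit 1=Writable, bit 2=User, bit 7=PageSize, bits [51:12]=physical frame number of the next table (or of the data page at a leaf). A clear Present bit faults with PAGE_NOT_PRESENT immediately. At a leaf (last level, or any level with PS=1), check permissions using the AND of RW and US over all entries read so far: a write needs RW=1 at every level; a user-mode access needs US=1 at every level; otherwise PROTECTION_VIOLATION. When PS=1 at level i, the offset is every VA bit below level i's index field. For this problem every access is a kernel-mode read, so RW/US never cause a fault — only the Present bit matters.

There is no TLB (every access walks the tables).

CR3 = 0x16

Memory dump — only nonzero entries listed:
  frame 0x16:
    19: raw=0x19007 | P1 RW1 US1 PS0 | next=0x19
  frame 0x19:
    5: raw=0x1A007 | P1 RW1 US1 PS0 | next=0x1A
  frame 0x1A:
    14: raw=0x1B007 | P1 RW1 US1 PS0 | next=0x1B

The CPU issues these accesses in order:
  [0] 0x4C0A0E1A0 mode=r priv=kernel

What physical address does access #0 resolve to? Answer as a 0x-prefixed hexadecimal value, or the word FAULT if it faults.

Per-access translation:
#0 VA=0x4C0A0E1A0 (r,kernel):
  lvl0: tbl 0x16, slot 19 ⇒ 0x19007 (P1/RW1/US1/PS0)
  lvl1: tbl 0x19, slot 5 ⇒ 0x1A007 (P1/RW1/US1/PS0)
  lvl2: tbl 0x1A, slot 14 ⇒ 0x1B007 (P1/RW1/US1/PS0)
  → PA=0x1B1A0  (3 entries read)

Access #0 PA: 0x1B1A0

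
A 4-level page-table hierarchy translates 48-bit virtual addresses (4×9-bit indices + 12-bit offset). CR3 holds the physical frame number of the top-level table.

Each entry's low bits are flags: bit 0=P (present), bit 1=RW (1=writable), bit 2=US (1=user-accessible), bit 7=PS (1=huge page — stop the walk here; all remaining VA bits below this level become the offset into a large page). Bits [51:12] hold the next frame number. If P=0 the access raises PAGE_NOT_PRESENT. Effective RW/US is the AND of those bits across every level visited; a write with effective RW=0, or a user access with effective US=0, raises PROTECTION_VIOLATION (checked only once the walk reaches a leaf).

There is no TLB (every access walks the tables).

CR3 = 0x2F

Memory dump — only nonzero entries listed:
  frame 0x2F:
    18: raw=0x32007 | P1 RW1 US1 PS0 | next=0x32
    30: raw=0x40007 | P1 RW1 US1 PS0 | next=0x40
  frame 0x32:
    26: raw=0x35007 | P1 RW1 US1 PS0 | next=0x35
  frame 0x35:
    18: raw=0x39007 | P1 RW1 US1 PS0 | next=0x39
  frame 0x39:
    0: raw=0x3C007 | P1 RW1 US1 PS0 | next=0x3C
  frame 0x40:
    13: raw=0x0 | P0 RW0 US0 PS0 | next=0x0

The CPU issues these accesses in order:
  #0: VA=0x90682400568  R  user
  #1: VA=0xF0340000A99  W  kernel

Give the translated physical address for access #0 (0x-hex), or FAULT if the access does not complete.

Per-access translation:
#0 VA=0x90682400568 (r,user):
  [0] read 0x2F idx=18: raw=0x32007 flags P=1 W=1 U=1 S=0
  [1] read 0x32 idx=26: raw=0x35007 flags P=1 W=1 U=1 S=0
  [2] read 0x35 idx=18: raw=0x39007 flags P=1 W=1 U=1 S=0
  [3] read 0x39 idx=0: raw=0x3C007 flags P=1 W=1 U=1 S=0
  → PA=0x3C568  (4 entries read)
#1 VA=0xF0340000A99 (w,kernel):
  [0] read 0x2F idx=30: raw=0x40007 flags P=1 W=1 U=1 S=0
  [1] read 0x40 idx=13: raw=0x0 flags P=0 W=0 U=0 S=0
  → PAGE_NOT_PRESENT  (2 entries read)

Access #0 PA: 0x3C568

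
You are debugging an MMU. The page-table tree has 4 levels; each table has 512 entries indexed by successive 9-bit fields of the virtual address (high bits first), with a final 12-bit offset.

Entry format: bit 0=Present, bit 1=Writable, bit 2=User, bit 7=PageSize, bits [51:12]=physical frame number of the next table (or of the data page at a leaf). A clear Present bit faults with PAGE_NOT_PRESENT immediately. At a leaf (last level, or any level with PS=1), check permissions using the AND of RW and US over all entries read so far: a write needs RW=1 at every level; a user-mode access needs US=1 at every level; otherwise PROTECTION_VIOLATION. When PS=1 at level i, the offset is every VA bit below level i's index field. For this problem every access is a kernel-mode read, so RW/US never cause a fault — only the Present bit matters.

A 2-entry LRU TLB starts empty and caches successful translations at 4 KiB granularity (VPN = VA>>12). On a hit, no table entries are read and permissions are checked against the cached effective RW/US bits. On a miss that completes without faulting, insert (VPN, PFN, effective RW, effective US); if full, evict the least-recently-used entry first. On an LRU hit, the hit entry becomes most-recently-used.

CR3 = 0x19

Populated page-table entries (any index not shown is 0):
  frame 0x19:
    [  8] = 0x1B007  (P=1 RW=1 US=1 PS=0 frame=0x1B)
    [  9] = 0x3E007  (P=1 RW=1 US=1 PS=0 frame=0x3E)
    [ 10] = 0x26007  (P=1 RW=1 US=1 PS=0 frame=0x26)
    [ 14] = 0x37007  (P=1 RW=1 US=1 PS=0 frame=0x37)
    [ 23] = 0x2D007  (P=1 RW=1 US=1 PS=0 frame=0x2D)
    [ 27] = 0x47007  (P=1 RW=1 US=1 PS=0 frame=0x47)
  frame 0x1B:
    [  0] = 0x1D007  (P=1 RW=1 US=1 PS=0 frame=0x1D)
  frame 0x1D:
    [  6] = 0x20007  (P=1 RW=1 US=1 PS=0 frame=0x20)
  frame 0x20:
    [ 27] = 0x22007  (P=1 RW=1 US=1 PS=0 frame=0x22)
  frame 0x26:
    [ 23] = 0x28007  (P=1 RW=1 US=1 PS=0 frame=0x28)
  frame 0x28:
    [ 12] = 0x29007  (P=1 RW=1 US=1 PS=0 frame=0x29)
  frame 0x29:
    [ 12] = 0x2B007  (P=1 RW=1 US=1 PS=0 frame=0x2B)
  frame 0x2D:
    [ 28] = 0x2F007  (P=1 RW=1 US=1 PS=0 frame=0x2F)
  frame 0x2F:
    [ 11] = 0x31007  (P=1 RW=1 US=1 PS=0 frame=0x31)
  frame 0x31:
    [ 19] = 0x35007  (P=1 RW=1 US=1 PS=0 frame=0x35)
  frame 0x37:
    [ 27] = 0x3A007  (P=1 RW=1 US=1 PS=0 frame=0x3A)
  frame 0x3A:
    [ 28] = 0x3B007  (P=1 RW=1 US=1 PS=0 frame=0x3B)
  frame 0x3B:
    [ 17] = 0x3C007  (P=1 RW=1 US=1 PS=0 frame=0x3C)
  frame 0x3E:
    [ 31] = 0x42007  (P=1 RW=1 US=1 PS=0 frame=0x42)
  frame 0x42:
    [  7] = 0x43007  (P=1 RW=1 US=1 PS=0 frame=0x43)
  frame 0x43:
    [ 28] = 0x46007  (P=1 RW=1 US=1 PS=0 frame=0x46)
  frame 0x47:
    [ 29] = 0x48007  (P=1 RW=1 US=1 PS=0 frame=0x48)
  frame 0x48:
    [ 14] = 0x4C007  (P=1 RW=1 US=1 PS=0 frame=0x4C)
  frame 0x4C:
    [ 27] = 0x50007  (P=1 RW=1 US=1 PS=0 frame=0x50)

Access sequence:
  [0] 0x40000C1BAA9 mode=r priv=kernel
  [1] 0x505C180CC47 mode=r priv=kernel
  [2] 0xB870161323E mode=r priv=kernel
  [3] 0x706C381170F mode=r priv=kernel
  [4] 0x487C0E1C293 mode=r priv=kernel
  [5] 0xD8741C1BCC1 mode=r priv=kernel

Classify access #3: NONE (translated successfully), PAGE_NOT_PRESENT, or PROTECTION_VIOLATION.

Trace:
#0 VA=0x40000C1BAA9 (r,kernel):
  L0: frame=0x19 idx=8 entry=0x1B007 [P=1 RW=1 US=1 PS=0]
  L1: frame=0x1B idx=0 entry=0x1D007 [P=1 RW=1 US=1 PS=0]
  L2: frame=0x1D idx=6 entry=0x20007 [P=1 RW=1 US=1 PS=0]
  L3: frame=0x20 idx=27 entry=0x22007 [P=1 RW=1 US=1 PS=0]
  → PA=0x22AA9  (4 entries read)
#1 VA=0x505C180CC47 (r,kernel):
  L0: frame=0x19 idx=10 entry=0x26007 [P=1 RW=1 US=1 PS=0]
  L1: frame=0x26 idx=23 entry=0x28007 [P=1 RW=1 US=1 PS=0]
  L2: frame=0x28 idx=12 entry=0x29007 [P=1 RW=1 US=1 PS=0]
  L3: frame=0x29 idx=12 entry=0x2B007 [P=1 RW=1 US=1 PS=0]
  → PA=0x2BC47  (4 entries read)
#2 VA=0xB870161323E (r,kernel):
  L0: frame=0x19 idx=23 entry=0x2D007 [P=1 RW=1 US=1 PS=0]
  L1: frame=0x2D idx=28 entry=0x2F007 [P=1 RW=1 US=1 PS=0]
  L2: frame=0x2F idx=11 entry=0x31007 [P=1 RW=1 US=1 PS=0]
  L3: frame=0x31 idx=19 entry=0x35007 [P=1 RW=1 US=1 PS=0]
  → PA=0x3523E  (4 entries read)
#3 VA=0x706C381170F (r,kernel):
  L0: frame=0x19 idx=14 entry=0x37007 [P=1 RW=1 US=1 PS=0]
  L1: frame=0x37 idx=27 entry=0x3A007 [P=1 RW=1 US=1 PS=0]
  L2: frame=0x3A idx=28 entry=0x3B007 [P=1 RW=1 US=1 PS=0]
  L3: frame=0x3B idx=17 entry=0x3C007 [P=1 RW=1 US=1 PS=0]
  → PA=0x3C70F  (4 entries read)
#4 VA=0x487C0E1C293 (r,kernel):
  L0: frame=0x19 idx=9 entry=0x3E007 [P=1 RW=1 US=1 PS=0]
  L1: frame=0x3E idx=31 entry=0x42007 [P=1 RW=1 US=1 PS=0]
  L2: frame=0x42 idx=7 entry=0x43007 [P=1 RW=1 US=1 PS=0]
  L3: frame=0x43 idx=28 entry=0x46007 [P=1 RW=1 US=1 PS=0]
  → PA=0x46293  (4 entries read)
#5 VA=0xD8741C1BCC1 (r,kernel):
  L0: frame=0x19 idx=27 entry=0x47007 [P=1 RW=1 US=1 PS=0]
  L1: frame=0x47 idx=29 entry=0x48007 [P=1 RW=1 US=1 PS=0]
  L2: frame=0x48 idx=14 entry=0x4C007 [P=1 RW=1 US=1 PS=0]
  L3: frame=0x4C idx=27 entry=0x50007 [P=1 RW=1 US=1 PS=0]
  → PA=0x50CC1  (4 entries read)

Access #3 fault: NONE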